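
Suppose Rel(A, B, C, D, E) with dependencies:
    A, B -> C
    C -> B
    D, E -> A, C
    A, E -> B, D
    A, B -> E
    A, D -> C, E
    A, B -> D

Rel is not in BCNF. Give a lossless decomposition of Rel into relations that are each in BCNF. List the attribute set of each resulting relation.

{A, C, D, E}; {B, C}

Candidate keys of the original relation: {A, B}, {A, C}, {A, D}, {A, E}, {D, E}.
{A, B, C, D, E}: {C} determines {B, C} here but is not a superkey — split on C -> B, giving {B, C} and {A, C, D, E}.
{B, C}: every determinant is a superkey — BCNF.
{A, C, D, E}: every determinant is a superkey — BCNF.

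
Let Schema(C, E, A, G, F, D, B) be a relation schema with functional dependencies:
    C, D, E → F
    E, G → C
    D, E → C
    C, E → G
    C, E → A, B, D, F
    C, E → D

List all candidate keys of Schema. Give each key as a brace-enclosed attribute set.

{C, E}, {D, E}, {E, G}

{E} never appears on the right of any FD, so every key must include it.
{C, E}⁺ = {A, B, C, D, E, F, G} — all of the relation — so {C, E} is a candidate key.
{D, E}⁺ = {A, B, C, D, E, F, G} — all of the relation — so {D, E} is a candidate key.
{E, G}⁺ = {A, B, C, D, E, F, G} — all of the relation — so {E, G} is a candidate key.
Any other superkey properly contains one of these, so there are no further candidate keys.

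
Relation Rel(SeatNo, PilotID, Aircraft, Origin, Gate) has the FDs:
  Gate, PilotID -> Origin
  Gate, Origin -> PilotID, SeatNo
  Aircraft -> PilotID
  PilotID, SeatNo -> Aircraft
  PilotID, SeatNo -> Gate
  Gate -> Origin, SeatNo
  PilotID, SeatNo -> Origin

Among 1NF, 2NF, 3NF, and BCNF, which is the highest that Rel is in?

Candidate keys: {Aircraft, SeatNo}, {Gate}, {PilotID, SeatNo}. Prime attributes: {Aircraft, Gate, PilotID, SeatNo}.
Aircraft -> PilotID: {Aircraft}⁺ = {Aircraft, PilotID}, which is not all of the attributes, so the left side is not a superkey — BCNF is violated.
But every attribute on its right side ({PilotID}) is prime, and the same holds for every other non-superkey FD, so 3NF still holds.

3NF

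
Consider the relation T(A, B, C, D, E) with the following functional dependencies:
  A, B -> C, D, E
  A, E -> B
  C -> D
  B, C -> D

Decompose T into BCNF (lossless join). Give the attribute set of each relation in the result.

{A, B, C, E}; {C, D}

Candidate keys of the original relation: {A, B}, {A, E}.
Within {A, B, C, D, E}: {C}⁺ ∩ {A, B, C, D, E} = {C, D}, not the whole set, so C -> D violates BCNF; decompose into {C, D} and {A, B, C, E}.
{C, D} is in BCNF.
{A, B, C, E} is in BCNF.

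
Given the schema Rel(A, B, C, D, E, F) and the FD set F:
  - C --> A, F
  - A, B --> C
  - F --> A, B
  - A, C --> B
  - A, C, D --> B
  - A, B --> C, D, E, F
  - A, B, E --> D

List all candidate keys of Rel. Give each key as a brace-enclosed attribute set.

Closure of {C} is {A, B, C, D, E, F}, the whole schema; {C} is a candidate key.
Closure of {F} is {A, B, C, D, E, F}, the whole schema; {F} is a candidate key.
Closure of {A, B} is {A, B, C, D, E, F}, the whole schema; {A, B} is a candidate key.
Any other superkey properly contains one of these, so there are no further candidate keys.

{A, B}, {C}, {F}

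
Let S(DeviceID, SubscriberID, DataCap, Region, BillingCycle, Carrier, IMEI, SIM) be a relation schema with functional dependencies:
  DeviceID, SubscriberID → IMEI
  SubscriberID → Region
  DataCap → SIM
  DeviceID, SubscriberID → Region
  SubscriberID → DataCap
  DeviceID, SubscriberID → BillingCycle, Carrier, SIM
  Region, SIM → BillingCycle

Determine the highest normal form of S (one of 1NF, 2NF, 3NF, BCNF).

1NF

Candidate key: {DeviceID, SubscriberID}. Prime attributes: {DeviceID, SubscriberID}.
For SubscriberID → Region we have {SubscriberID}⁺ = {BillingCycle, DataCap, Region, SIM, SubscriberID}; {SubscriberID} is not a superkey, so BCNF fails.
SubscriberID → Region has non-prime {Region} on the right and a non-superkey on the left, so 3NF fails.
Since {SubscriberID} ⊂ {DeviceID, SubscriberID} and {SubscriberID}⁺ ⊇ {BillingCycle, DataCap, Region, SIM} with {BillingCycle, DataCap, Region, SIM} non-prime, there is a partial dependency; 2NF fails.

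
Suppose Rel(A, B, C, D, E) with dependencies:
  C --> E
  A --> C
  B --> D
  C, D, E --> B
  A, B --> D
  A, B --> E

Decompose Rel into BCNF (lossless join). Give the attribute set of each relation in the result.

Candidate keys of the original relation: {A, B}, {A, D}.
Within {A, B, C, D, E}: {C}⁺ ∩ {A, B, C, D, E} = {C, E}, not the whole set, so C --> E violates BCNF; decompose into {C, E} and {A, B, C, D}.
{C, E} is in BCNF.
Within {A, B, C, D}: {A}⁺ ∩ {A, B, C, D} = {A, C}, not the whole set, so A --> C violates BCNF; decompose into {A, C} and {A, B, D}.
{A, C} is in BCNF.
Within {A, B, D}: {B}⁺ ∩ {A, B, D} = {B, D}, not the whole set, so B --> D violates BCNF; decompose into {B, D} and {A, B}.
{B, D} is in BCNF.
{A, B} is in BCNF.

{A, B}; {A, C}; {B, D}; {C, E}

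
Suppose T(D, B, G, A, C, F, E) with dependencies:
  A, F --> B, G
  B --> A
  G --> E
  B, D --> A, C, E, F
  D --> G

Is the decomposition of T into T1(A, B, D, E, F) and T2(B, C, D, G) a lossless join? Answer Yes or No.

Yes

Common attributes: {B, D}; their closure is {A, B, C, D, E, F, G}.
T1 is contained in that closure, so T1 ∩ T2 --> T1 holds and the join is lossless.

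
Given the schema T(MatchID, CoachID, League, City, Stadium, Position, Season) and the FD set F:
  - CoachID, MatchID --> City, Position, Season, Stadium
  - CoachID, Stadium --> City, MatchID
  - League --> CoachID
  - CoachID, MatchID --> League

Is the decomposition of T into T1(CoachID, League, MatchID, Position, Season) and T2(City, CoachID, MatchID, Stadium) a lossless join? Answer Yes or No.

Yes

Common attributes: {CoachID, MatchID}; their closure is {City, CoachID, League, MatchID, Position, Season, Stadium}.
This includes all of T1, so the common attributes are a superkey of T1 — the join is lossless.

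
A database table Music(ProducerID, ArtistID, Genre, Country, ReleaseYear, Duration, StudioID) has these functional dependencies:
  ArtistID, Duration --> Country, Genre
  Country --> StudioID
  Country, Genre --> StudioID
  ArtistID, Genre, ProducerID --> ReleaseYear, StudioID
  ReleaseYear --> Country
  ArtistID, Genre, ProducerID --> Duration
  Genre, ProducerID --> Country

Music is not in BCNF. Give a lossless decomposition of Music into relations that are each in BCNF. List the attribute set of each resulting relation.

Candidate keys of the original relation: {ArtistID, Duration, ProducerID}, {ArtistID, Genre, ProducerID}.
Within {ArtistID, Country, Duration, Genre, ProducerID, ReleaseYear, StudioID}: {ArtistID, Duration}⁺ ∩ {ArtistID, Country, Duration, Genre, ProducerID, ReleaseYear, StudioID} = {ArtistID, Country, Duration, Genre, StudioID}, not the whole set, so ArtistID, Duration --> Country, Genre, StudioID violates BCNF; decompose into {ArtistID, Country, Duration, Genre, StudioID} and {ArtistID, Duration, ProducerID, ReleaseYear}.
Within {ArtistID, Country, Duration, Genre, StudioID}: {Country}⁺ ∩ {ArtistID, Country, Duration, Genre, StudioID} = {Country, StudioID}, not the whole set, so Country --> StudioID violates BCNF; decompose into {Country, StudioID} and {ArtistID, Country, Duration, Genre}.
{Country, StudioID} is in BCNF.
{ArtistID, Country, Duration, Genre} is in BCNF.
{ArtistID, Duration, ProducerID, ReleaseYear} is in BCNF.

{ArtistID, Country, Duration, Genre}; {ArtistID, Duration, ProducerID, ReleaseYear}; {Country, StudioID}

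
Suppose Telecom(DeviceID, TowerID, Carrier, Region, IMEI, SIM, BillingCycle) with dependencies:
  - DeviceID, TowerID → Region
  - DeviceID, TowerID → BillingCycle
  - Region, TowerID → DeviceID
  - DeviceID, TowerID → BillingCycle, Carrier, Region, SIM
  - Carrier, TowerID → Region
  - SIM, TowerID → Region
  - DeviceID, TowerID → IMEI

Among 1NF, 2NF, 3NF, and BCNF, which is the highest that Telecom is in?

BCNF

Candidate keys: {Carrier, TowerID}, {DeviceID, TowerID}, {Region, TowerID}, {SIM, TowerID}. Prime attributes: {Carrier, DeviceID, Region, SIM, TowerID}.
The left-hand side of every FD is a superkey, so BCNF is satisfied.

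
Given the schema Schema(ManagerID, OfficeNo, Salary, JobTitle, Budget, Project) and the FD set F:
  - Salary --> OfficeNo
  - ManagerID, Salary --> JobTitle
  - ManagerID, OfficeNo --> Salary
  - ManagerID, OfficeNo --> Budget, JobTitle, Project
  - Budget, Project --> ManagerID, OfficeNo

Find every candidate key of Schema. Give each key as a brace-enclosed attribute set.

Closure of {Budget, Project} is {Budget, JobTitle, ManagerID, OfficeNo, Project, Salary}, the whole schema; {Budget, Project} is a candidate key.
Closure of {ManagerID, OfficeNo} is {Budget, JobTitle, ManagerID, OfficeNo, Project, Salary}, the whole schema; {ManagerID, OfficeNo} is a candidate key.
Closure of {ManagerID, Salary} is {Budget, JobTitle, ManagerID, OfficeNo, Project, Salary}, the whole schema; {ManagerID, Salary} is a candidate key.
No proper subset of any of these is a key, and no other minimal superkey exists.

{Budget, Project}, {ManagerID, OfficeNo}, {ManagerID, Salary}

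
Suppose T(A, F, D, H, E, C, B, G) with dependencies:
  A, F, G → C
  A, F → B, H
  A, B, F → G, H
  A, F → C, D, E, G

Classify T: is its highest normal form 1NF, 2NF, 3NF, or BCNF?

Candidate key: {A, F}. Prime attributes: {A, F}.
Every FD has a superkey on the left, so the relation is in BCNF.

BCNF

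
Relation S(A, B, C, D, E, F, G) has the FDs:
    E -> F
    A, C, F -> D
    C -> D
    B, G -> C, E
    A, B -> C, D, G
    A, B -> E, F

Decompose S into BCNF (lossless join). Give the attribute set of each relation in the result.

{A, B, G}; {B, C, E, G}; {C, D}; {E, F}

Candidate key of the original relation: {A, B}.
Within {A, B, C, D, E, F, G}: {E}⁺ ∩ {A, B, C, D, E, F, G} = {E, F}, not the whole set, so E -> F violates BCNF; decompose into {E, F} and {A, B, C, D, E, G}.
{E, F}: every determinant is a superkey — BCNF.
Within {A, B, C, D, E, G}: {C}⁺ ∩ {A, B, C, D, E, G} = {C, D}, not the whole set, so C -> D violates BCNF; decompose into {C, D} and {A, B, C, E, G}.
{C, D}: every determinant is a superkey — BCNF.
Within {A, B, C, E, G}: {B, G}⁺ ∩ {A, B, C, E, G} = {B, C, E, G}, not the whole set, so B, G -> C, E violates BCNF; decompose into {B, C, E, G} and {A, B, G}.
{B, C, E, G}: every determinant is a superkey — BCNF.
{A, B, G}: every determinant is a superkey — BCNF.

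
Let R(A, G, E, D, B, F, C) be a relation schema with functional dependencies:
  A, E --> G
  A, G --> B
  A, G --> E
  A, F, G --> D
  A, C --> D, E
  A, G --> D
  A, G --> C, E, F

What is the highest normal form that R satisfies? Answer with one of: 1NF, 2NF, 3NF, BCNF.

BCNF

Candidate keys: {A, C}, {A, E}, {A, G}. Prime attributes: {A, C, E, G}.
Each dependency's left side is a superkey — BCNF holds.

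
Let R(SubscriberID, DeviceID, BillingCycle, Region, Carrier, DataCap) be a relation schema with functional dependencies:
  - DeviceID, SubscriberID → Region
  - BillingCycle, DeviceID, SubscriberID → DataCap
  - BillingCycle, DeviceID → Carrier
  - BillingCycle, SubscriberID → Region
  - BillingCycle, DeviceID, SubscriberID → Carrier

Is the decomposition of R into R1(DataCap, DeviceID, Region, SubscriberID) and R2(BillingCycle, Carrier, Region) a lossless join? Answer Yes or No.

No

The shared attributes are {Region} and {Region}⁺ = {Region}.
The closure covers neither R1 nor R2 entirely; the join is not lossless.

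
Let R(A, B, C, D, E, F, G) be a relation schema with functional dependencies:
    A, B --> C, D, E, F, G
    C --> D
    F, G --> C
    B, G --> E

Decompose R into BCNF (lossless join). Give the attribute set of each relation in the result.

{A, B, F, G}; {B, E, G}; {C, D}; {C, F, G}

Candidate key of the original relation: {A, B}.
In {A, B, C, D, E, F, G}, {C} is not a superkey ({C}⁺ restricted to this set is {C, D}), so split on C --> D into {C, D} and {A, B, C, E, F, G}.
{C, D} is in BCNF.
In {A, B, C, E, F, G}, {F, G} is not a superkey ({F, G}⁺ restricted to this set is {C, F, G}), so split on F, G --> C into {C, F, G} and {A, B, E, F, G}.
{C, F, G} is in BCNF.
In {A, B, E, F, G}, {B, G} is not a superkey ({B, G}⁺ restricted to this set is {B, E, G}), so split on B, G --> E into {B, E, G} and {A, B, F, G}.
{B, E, G} is in BCNF.
{A, B, F, G} is in BCNF.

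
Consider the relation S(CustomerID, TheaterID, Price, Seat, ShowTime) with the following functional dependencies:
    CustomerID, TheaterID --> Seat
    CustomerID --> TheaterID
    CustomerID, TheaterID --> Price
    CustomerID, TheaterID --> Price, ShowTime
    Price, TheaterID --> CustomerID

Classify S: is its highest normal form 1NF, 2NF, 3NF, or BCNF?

BCNF

Candidate keys: {CustomerID}, {Price, TheaterID}. Prime attributes: {CustomerID, Price, TheaterID}.
The left-hand side of every FD is a superkey, so BCNF is satisfied.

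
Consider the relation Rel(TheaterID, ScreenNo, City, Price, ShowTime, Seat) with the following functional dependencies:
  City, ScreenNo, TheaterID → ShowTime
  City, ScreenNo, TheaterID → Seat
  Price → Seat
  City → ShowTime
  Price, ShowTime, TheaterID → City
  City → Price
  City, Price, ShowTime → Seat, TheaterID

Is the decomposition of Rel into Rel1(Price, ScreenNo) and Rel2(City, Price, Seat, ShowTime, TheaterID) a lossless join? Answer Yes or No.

Rel1 ∩ Rel2 = {Price}; its closure under F is {Price, Seat}.
The closure covers neither Rel1 nor Rel2 entirely; the join is not lossless.

No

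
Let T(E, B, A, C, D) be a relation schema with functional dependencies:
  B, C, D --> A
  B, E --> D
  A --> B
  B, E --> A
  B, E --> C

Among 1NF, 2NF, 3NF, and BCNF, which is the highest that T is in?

3NF

Candidate keys: {A, E}, {B, E}. Prime attributes: {A, B, E}.
For B, C, D --> A we have {B, C, D}⁺ = {A, B, C, D}; {B, C, D} is not a superkey, so BCNF fails.
Since {A} ⊆ prime attributes and every other non-superkey FD also has a prime right side, the schema is in 3NF.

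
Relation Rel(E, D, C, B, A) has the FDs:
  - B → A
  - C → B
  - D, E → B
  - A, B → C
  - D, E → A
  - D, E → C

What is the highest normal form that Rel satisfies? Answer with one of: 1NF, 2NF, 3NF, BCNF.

Candidate key: {D, E}. Prime attributes: {D, E}.
B → A: {B}⁺ = {A, B, C}, which is not all of the attributes, so the left side is not a superkey — BCNF is violated.
Because {A} is non-prime and the left side of B → A is not a superkey, the relation is not in 3NF.
No proper subset of a key has a non-prime attribute in its closure, so there is no partial dependency; 2NF holds.

2NF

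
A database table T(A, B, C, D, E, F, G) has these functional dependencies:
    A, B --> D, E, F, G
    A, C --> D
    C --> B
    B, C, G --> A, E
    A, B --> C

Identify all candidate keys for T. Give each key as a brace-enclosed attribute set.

{A, B}, {A, C}, {C, G}

{A, B} is a candidate key since {A, B}⁺ = {A, B, C, D, E, F, G} covers every attribute.
{A, C} is a candidate key since {A, C}⁺ = {A, B, C, D, E, F, G} covers every attribute.
{C, G} is a candidate key since {C, G}⁺ = {A, B, C, D, E, F, G} covers every attribute.
These are minimal and exhaustive — every other superkey contains one of them.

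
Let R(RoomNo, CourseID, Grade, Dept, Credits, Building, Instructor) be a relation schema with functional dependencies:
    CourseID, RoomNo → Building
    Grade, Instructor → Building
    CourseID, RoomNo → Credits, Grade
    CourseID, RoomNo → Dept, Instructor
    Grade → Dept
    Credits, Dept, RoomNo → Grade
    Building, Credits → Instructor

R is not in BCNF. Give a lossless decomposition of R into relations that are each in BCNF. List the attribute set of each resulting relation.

Candidate key of the original relation: {CourseID, RoomNo}.
Within {Building, CourseID, Credits, Dept, Grade, Instructor, RoomNo}: {Grade, Instructor}⁺ ∩ {Building, CourseID, Credits, Dept, Grade, Instructor, RoomNo} = {Building, Dept, Grade, Instructor}, not the whole set, so Grade, Instructor → Building, Dept violates BCNF; decompose into {Building, Dept, Grade, Instructor} and {CourseID, Credits, Grade, Instructor, RoomNo}.
Within {Building, Dept, Grade, Instructor}: {Grade}⁺ ∩ {Building, Dept, Grade, Instructor} = {Dept, Grade}, not the whole set, so Grade → Dept violates BCNF; decompose into {Dept, Grade} and {Building, Grade, Instructor}.
{Dept, Grade} is in BCNF.
{Building, Grade, Instructor} is in BCNF.
{CourseID, Credits, Grade, Instructor, RoomNo} is in BCNF.

{Building, Grade, Instructor}; {CourseID, Credits, Grade, Instructor, RoomNo}; {Dept, Grade}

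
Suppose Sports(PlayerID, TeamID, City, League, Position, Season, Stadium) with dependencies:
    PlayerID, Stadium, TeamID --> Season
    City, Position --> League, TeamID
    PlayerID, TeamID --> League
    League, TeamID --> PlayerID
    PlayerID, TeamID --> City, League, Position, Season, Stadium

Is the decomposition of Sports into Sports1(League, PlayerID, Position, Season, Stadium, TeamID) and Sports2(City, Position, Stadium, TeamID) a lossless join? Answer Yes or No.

Common attributes: {Position, Stadium, TeamID}; their closure is {Position, Stadium, TeamID}.
Sports1 ⊄ {Position, Stadium, TeamID} and Sports2 ⊄ {Position, Stadium, TeamID}, so the split is lossy.

No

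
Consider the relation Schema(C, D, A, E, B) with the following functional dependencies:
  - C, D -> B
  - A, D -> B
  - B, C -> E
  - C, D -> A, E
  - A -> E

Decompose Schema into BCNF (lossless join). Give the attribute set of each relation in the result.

{A, B, D}; {A, C, D}; {A, E}

Candidate key of the original relation: {C, D}.
In {A, B, C, D, E}, {A, D} is not a superkey ({A, D}⁺ restricted to this set is {A, B, D, E}), so split on A, D -> B, E into {A, B, D, E} and {A, C, D}.
In {A, B, D, E}, {A} is not a superkey ({A}⁺ restricted to this set is {A, E}), so split on A -> E into {A, E} and {A, B, D}.
{A, E} has no BCNF violation.
{A, B, D} has no BCNF violation.
{A, C, D} has no BCNF violation.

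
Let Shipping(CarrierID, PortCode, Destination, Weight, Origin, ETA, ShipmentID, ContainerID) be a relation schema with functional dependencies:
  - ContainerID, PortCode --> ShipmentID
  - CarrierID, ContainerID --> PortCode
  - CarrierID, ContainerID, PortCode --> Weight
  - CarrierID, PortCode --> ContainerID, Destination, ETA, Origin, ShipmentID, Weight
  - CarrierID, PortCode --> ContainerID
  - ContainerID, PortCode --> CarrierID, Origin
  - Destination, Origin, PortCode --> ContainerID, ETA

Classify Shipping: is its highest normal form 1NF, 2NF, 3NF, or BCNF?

BCNF

Candidate keys: {CarrierID, ContainerID}, {CarrierID, PortCode}, {ContainerID, PortCode}, {Destination, Origin, PortCode}. Prime attributes: {CarrierID, ContainerID, Destination, Origin, PortCode}.
Every FD has a superkey on the left, so the relation is in BCNF.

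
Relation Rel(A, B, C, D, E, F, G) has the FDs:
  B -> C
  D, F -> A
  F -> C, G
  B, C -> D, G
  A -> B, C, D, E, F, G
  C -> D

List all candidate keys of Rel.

{A}⁺ = {A, B, C, D, E, F, G}, which is every attribute, so {A} is a candidate key.
{F}⁺ = {A, B, C, D, E, F, G}, which is every attribute, so {F} is a candidate key.
Any other superkey properly contains one of these, so there are no further candidate keys.

{A}, {F}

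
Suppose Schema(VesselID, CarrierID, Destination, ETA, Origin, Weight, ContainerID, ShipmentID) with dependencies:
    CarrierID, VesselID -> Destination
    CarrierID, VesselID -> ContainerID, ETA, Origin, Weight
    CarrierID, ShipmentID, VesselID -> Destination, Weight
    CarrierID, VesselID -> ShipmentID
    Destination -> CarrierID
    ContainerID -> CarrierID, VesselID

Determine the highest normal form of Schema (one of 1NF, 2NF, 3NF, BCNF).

Candidate keys: {CarrierID, VesselID}, {ContainerID}, {Destination, VesselID}. Prime attributes: {CarrierID, ContainerID, Destination, VesselID}.
For Destination -> CarrierID we have {Destination}⁺ = {CarrierID, Destination}; {Destination} is not a superkey, so BCNF fails.
But every attribute on its right side ({CarrierID}) is prime, and the same holds for every other non-superkey FD, so 3NF still holds.

3NF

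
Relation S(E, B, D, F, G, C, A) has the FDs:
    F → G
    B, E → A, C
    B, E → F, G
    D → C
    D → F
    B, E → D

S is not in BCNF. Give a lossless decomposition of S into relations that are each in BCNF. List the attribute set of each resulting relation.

{A, B, D, E}; {C, D, F}; {F, G}

Candidate key of the original relation: {B, E}.
Within {A, B, C, D, E, F, G}: {F}⁺ ∩ {A, B, C, D, E, F, G} = {F, G}, not the whole set, so F → G violates BCNF; decompose into {F, G} and {A, B, C, D, E, F}.
{F, G}: every determinant is a superkey — BCNF.
Within {A, B, C, D, E, F}: {D}⁺ ∩ {A, B, C, D, E, F} = {C, D, F}, not the whole set, so D → C, F violates BCNF; decompose into {C, D, F} and {A, B, D, E}.
{C, D, F}: every determinant is a superkey — BCNF.
{A, B, D, E}: every determinant is a superkey — BCNF.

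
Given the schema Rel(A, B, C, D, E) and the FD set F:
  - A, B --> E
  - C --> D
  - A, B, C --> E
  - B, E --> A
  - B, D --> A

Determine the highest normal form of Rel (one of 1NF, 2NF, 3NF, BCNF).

1NF

Candidate key: {B, C}. Prime attributes: {B, C}.
A, B --> E breaks BCNF: {A, B}⁺ = {A, B, E}, so {A, B} is not a superkey.
A, B --> E has non-prime {E} on the right and a non-superkey on the left, so 3NF fails.
Since {C} ⊂ {B, C} and {C}⁺ ⊇ {D} with {D} non-prime, there is a partial dependency; 2NF fails.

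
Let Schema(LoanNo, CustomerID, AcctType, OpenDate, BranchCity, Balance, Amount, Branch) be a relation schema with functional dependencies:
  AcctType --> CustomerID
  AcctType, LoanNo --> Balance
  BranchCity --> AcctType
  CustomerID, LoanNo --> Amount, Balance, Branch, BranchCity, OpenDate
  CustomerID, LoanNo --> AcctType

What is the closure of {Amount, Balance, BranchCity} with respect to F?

{AcctType, Amount, Balance, BranchCity, CustomerID}

Start with {Amount, Balance, BranchCity}.
BranchCity --> AcctType applies; add {AcctType} → now {AcctType, Amount, Balance, BranchCity}.
AcctType --> CustomerID applies; add {CustomerID} → now {AcctType, Amount, Balance, BranchCity, CustomerID}.
No further FD applies.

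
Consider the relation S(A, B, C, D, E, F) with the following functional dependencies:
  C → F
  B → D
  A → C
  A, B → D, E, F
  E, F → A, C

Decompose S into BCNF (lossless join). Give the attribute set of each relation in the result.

Candidate keys of the original relation: {A, B}, {B, C, E}, {B, E, F}.
{A, B, C, D, E, F}: {C} determines {C, F} here but is not a superkey — split on C → F, giving {C, F} and {A, B, C, D, E}.
{C, F} is in BCNF.
{A, B, C, D, E}: {B} determines {B, D} here but is not a superkey — split on B → D, giving {B, D} and {A, B, C, E}.
{B, D} is in BCNF.
{A, B, C, E}: {A} determines {A, C} here but is not a superkey — split on A → C, giving {A, C} and {A, B, E}.
{A, C} is in BCNF.
{A, B, E} is in BCNF.

{A, B, E}; {A, C}; {B, D}; {C, F}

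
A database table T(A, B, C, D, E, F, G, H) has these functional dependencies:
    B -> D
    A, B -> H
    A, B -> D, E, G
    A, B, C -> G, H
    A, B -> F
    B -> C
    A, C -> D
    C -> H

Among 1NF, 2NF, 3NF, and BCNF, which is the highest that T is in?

Candidate key: {A, B}. Prime attributes: {A, B}.
B -> D breaks BCNF: {B}⁺ = {B, C, D, H}, so {B} is not a superkey.
Because {D} is non-prime and the left side of B -> D is not a superkey, the relation is not in 3NF.
The proper key subset {B} of {A, B} determines non-prime {C, D, H}, so the relation is not even in 2NF.

1NF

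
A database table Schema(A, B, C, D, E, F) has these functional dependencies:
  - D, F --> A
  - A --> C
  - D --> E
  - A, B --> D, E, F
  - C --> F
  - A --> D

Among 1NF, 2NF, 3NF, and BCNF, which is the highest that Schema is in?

Candidate keys: {A, B}, {B, C, D}, {B, D, F}. Prime attributes: {A, B, C, D, F}.
D, F --> A breaks BCNF: {D, F}⁺ = {A, C, D, E, F}, so {D, F} is not a superkey.
Because {E} is non-prime and the left side of D --> E is not a superkey, the relation is not in 3NF.
The proper key subset {A} of {A, B} determines non-prime {E}, so the relation is not even in 2NF.

1NF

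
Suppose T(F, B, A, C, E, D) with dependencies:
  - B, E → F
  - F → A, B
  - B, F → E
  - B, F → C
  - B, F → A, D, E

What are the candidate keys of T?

{B, E}, {F}

{F} is a candidate key since {F}⁺ = {A, B, C, D, E, F} covers every attribute.
{B, E} is a candidate key since {B, E}⁺ = {A, B, C, D, E, F} covers every attribute.
No proper subset of any of these is a key, and no other minimal superkey exists.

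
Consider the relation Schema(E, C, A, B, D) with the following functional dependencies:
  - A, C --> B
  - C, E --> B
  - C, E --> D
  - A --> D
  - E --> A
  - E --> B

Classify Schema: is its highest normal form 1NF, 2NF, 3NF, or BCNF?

1NF

Candidate key: {C, E}. Prime attributes: {C, E}.
A, C --> B: {A, C}⁺ = {A, B, C, D}, which is not all of the attributes, so the left side is not a superkey — BCNF is violated.
A, C --> B has non-prime {B} on the right and a non-superkey on the left, so 3NF fails.
The proper key subset {E} of {C, E} determines non-prime {A, B, D}, so the relation is not even in 2NF.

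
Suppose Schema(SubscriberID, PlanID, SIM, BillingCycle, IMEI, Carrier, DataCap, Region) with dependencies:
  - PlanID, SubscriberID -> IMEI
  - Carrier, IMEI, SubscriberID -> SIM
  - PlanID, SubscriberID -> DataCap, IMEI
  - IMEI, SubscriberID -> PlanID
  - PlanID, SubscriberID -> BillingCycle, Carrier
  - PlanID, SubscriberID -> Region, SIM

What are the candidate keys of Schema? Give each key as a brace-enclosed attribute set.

{SubscriberID} never appears on the right of any FD, so every key must include it.
{IMEI, SubscriberID}⁺ = {BillingCycle, Carrier, DataCap, IMEI, PlanID, Region, SIM, SubscriberID} — all of the relation — so {IMEI, SubscriberID} is a candidate key.
{PlanID, SubscriberID}⁺ = {BillingCycle, Carrier, DataCap, IMEI, PlanID, Region, SIM, SubscriberID} — all of the relation — so {PlanID, SubscriberID} is a candidate key.
These are minimal and exhaustive — every other superkey contains one of them.

{IMEI, SubscriberID}, {PlanID, SubscriberID}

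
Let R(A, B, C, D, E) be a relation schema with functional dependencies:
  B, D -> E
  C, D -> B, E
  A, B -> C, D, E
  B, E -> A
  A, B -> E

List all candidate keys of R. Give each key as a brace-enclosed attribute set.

{A, B}, {B, D}, {B, E}, {C, D}

{A, B} is a candidate key since {A, B}⁺ = {A, B, C, D, E} covers every attribute.
{B, D} is a candidate key since {B, D}⁺ = {A, B, C, D, E} covers every attribute.
{B, E} is a candidate key since {B, E}⁺ = {A, B, C, D, E} covers every attribute.
{C, D} is a candidate key since {C, D}⁺ = {A, B, C, D, E} covers every attribute.
No proper subset of any of these is a key, and no other minimal superkey exists.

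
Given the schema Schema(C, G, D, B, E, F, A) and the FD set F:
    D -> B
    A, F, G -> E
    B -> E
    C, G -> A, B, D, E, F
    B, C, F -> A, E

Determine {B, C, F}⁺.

Start with {B, C, F}.
B -> E applies; add {E} → now {B, C, E, F}.
B, C, F -> A, E applies; add {A} → now {A, B, C, E, F}.
No further FD applies.

{A, B, C, E, F}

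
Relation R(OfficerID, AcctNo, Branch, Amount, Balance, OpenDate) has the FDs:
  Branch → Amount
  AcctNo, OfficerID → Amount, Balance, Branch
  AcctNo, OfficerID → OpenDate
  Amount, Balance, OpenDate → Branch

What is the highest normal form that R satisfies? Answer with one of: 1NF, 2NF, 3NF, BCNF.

Candidate key: {AcctNo, OfficerID}. Prime attributes: {AcctNo, OfficerID}.
Branch → Amount: {Branch}⁺ = {Amount, Branch}, which is not all of the attributes, so the left side is not a superkey — BCNF is violated.
Branch → Amount determines the non-prime attribute {Amount} from a non-superkey — 3NF is violated.
No proper subset of a key has a non-prime attribute in its closure, so there is no partial dependency; 2NF holds.

2NF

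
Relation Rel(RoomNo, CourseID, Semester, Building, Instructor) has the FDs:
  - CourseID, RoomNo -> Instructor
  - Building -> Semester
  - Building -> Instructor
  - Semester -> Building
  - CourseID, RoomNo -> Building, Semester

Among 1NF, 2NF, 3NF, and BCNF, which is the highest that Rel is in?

Candidate key: {CourseID, RoomNo}. Prime attributes: {CourseID, RoomNo}.
Building -> Semester: {Building}⁺ = {Building, Instructor, Semester}, which is not all of the attributes, so the left side is not a superkey — BCNF is violated.
Because {Semester} is non-prime and the left side of Building -> Semester is not a superkey, the relation is not in 3NF.
No proper subset of a key has a non-prime attribute in its closure, so there is no partial dependency; 2NF holds.

2NF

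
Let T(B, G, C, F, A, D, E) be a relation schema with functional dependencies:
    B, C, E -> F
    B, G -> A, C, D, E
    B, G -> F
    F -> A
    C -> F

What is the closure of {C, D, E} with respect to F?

{A, C, D, E, F}

Start with {C, D, E}.
C -> F applies; add {F} → now {C, D, E, F}.
F -> A applies; add {A} → now {A, C, D, E, F}.
No further FD applies.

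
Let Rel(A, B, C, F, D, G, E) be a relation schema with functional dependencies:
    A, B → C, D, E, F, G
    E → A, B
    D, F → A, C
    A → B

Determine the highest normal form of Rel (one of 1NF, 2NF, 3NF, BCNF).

Candidate keys: {A}, {D, F}, {E}. Prime attributes: {A, D, E, F}.
Every FD has a superkey on the left, so the relation is in BCNF.

BCNF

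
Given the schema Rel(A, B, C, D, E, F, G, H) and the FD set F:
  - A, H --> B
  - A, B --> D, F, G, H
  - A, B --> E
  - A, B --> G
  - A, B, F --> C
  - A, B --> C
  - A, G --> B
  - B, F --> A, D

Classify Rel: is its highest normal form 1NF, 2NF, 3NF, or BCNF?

BCNF

Candidate keys: {A, B}, {A, G}, {A, H}, {B, F}. Prime attributes: {A, B, F, G, H}.
The left-hand side of every FD is a superkey, so BCNF is satisfied.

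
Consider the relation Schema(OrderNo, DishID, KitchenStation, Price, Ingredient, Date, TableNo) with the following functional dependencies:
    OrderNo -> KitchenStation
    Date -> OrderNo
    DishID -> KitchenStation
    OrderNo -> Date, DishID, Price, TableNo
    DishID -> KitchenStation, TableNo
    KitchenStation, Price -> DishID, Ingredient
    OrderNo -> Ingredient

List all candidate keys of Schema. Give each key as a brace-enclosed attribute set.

{Date}, {OrderNo}

{Date} is a candidate key since {Date}⁺ = {Date, DishID, Ingredient, KitchenStation, OrderNo, Price, TableNo} covers every attribute.
{OrderNo} is a candidate key since {OrderNo}⁺ = {Date, DishID, Ingredient, KitchenStation, OrderNo, Price, TableNo} covers every attribute.
Any other superkey properly contains one of these, so there are no further candidate keys.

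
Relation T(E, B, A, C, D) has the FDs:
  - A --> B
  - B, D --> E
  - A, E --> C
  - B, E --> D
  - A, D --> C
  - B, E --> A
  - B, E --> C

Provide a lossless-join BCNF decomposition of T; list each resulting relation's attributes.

{A, B}; {A, C, D, E}

Candidate keys of the original relation: {A, D}, {A, E}, {B, D}, {B, E}.
{A, B, C, D, E}: {A} determines {A, B} here but is not a superkey — split on A --> B, giving {A, B} and {A, C, D, E}.
{A, B} is in BCNF.
{A, C, D, E} is in BCNF.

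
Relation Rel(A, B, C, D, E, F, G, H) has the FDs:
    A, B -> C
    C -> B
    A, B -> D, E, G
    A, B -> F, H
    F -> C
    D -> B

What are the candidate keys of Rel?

{A, B}, {A, C}, {A, D}, {A, F}

No FD produces {A}, so it must be in every candidate key.
{A, B}⁺ = {A, B, C, D, E, F, G, H} — all of the relation — so {A, B} is a candidate key.
{A, C}⁺ = {A, B, C, D, E, F, G, H} — all of the relation — so {A, C} is a candidate key.
{A, D}⁺ = {A, B, C, D, E, F, G, H} — all of the relation — so {A, D} is a candidate key.
{A, F}⁺ = {A, B, C, D, E, F, G, H} — all of the relation — so {A, F} is a candidate key.
No proper subset of any of these is a key, and no other minimal superkey exists.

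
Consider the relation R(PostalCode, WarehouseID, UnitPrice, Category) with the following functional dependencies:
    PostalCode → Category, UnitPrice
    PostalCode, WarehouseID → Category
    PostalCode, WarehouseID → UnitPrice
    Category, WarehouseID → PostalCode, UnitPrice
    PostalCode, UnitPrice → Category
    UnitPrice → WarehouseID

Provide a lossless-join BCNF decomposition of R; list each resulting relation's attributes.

{Category, PostalCode, UnitPrice}; {UnitPrice, WarehouseID}

Candidate keys of the original relation: {Category, UnitPrice}, {Category, WarehouseID}, {PostalCode}.
{Category, PostalCode, UnitPrice, WarehouseID}: {UnitPrice} determines {UnitPrice, WarehouseID} here but is not a superkey — split on UnitPrice → WarehouseID, giving {UnitPrice, WarehouseID} and {Category, PostalCode, UnitPrice}.
{UnitPrice, WarehouseID}: every determinant is a superkey — BCNF.
{Category, PostalCode, UnitPrice}: every determinant is a superkey — BCNF.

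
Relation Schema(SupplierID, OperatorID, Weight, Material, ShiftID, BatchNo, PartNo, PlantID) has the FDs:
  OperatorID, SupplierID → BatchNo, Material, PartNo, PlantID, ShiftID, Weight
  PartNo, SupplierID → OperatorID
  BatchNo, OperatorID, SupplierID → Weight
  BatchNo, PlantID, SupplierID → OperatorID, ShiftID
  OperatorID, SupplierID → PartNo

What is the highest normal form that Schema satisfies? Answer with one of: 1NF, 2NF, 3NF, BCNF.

Candidate keys: {BatchNo, PlantID, SupplierID}, {OperatorID, SupplierID}, {PartNo, SupplierID}. Prime attributes: {BatchNo, OperatorID, PartNo, PlantID, SupplierID}.
Each dependency's left side is a superkey — BCNF holds.

BCNF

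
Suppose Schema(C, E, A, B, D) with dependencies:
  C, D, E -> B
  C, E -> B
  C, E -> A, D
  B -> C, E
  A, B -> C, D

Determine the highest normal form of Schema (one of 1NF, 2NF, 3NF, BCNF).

Candidate keys: {B}, {C, E}. Prime attributes: {B, C, E}.
Every FD has a superkey on the left, so the relation is in BCNF.

BCNF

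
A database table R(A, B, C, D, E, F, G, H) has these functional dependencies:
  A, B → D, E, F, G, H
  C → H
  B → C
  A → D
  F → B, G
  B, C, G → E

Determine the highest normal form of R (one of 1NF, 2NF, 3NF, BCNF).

Candidate keys: {A, B}, {A, F}. Prime attributes: {A, B, F}.
For C → H we have {C}⁺ = {C, H}; {C} is not a superkey, so BCNF fails.
Because {H} is non-prime and the left side of C → H is not a superkey, the relation is not in 3NF.
The proper key subset {A} of {A, B} determines non-prime {D}, so the relation is not even in 2NF.

1NF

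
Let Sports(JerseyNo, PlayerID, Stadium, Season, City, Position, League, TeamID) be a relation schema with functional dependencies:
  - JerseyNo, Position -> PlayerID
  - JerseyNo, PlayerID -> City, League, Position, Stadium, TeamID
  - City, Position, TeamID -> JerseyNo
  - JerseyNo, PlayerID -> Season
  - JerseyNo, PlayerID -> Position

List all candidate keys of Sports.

{JerseyNo, PlayerID}⁺ = {City, JerseyNo, League, PlayerID, Position, Season, Stadium, TeamID}, which is every attribute, so {JerseyNo, PlayerID} is a candidate key.
{JerseyNo, Position}⁺ = {City, JerseyNo, League, PlayerID, Position, Season, Stadium, TeamID}, which is every attribute, so {JerseyNo, Position} is a candidate key.
{City, Position, TeamID}⁺ = {City, JerseyNo, League, PlayerID, Position, Season, Stadium, TeamID}, which is every attribute, so {City, Position, TeamID} is a candidate key.
These are minimal and exhaustive — every other superkey contains one of them.

{City, Position, TeamID}, {JerseyNo, PlayerID}, {JerseyNo, Position}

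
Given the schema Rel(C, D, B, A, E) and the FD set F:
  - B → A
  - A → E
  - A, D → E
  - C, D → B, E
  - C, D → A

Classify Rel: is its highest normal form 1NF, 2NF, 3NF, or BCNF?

Candidate key: {C, D}. Prime attributes: {C, D}.
For B → A we have {B}⁺ = {A, B, E}; {B} is not a superkey, so BCNF fails.
B → A has non-prime {A} on the right and a non-superkey on the left, so 3NF fails.
No non-prime attribute depends on a proper subset of any candidate key, so 2NF holds.

2NF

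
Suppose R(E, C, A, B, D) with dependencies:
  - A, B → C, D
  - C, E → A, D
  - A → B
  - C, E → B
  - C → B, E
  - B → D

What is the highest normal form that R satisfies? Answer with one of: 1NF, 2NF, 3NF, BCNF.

2NF

Candidate keys: {A}, {C}. Prime attributes: {A, C}.
For B → D we have {B}⁺ = {B, D}; {B} is not a superkey, so BCNF fails.
Because {D} is non-prime and the left side of B → D is not a superkey, the relation is not in 3NF.
All keys have size 1, which rules out partial dependencies — 2NF is satisfied.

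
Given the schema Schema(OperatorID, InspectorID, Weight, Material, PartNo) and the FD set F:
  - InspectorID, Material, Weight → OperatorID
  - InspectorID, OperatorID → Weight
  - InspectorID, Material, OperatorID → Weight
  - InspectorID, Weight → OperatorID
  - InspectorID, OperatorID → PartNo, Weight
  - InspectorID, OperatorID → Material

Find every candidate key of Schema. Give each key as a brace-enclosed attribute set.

No FD produces {InspectorID}, so it must be in every candidate key.
Closure of {InspectorID, OperatorID} is {InspectorID, Material, OperatorID, PartNo, Weight}, the whole schema; {InspectorID, OperatorID} is a candidate key.
Closure of {InspectorID, Weight} is {InspectorID, Material, OperatorID, PartNo, Weight}, the whole schema; {InspectorID, Weight} is a candidate key.
No proper subset of any of these is a key, and no other minimal superkey exists.

{InspectorID, OperatorID}, {InspectorID, Weight}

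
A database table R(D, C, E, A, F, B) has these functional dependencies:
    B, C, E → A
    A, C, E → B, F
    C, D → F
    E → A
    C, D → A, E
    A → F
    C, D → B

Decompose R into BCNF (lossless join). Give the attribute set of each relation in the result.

Candidate key of the original relation: {C, D}.
In {A, B, C, D, E, F}, {B, C, E} is not a superkey ({B, C, E}⁺ restricted to this set is {A, B, C, E, F}), so split on B, C, E → A, F into {A, B, C, E, F} and {B, C, D, E}.
In {A, B, C, E, F}, {E} is not a superkey ({E}⁺ restricted to this set is {A, E, F}), so split on E → A, F into {A, E, F} and {B, C, E}.
In {A, E, F}, {A} is not a superkey ({A}⁺ restricted to this set is {A, F}), so split on A → F into {A, F} and {A, E}.
{A, F} is in BCNF.
{A, E} is in BCNF.
{B, C, E} is in BCNF.
In {B, C, D, E}, {C, E} is not a superkey ({C, E}⁺ restricted to this set is {B, C, E}), so split on C, E → B into {B, C, E} and {C, D, E}.
{B, C, E} is in BCNF.
{C, D, E} is in BCNF.

{A, E}; {A, F}; {B, C, E}; {C, D, E}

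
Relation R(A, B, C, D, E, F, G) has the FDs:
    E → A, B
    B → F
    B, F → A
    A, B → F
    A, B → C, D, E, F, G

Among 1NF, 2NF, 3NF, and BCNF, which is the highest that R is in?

BCNF

Candidate keys: {B}, {E}. Prime attributes: {B, E}.
Every FD has a superkey on the left, so the relation is in BCNF.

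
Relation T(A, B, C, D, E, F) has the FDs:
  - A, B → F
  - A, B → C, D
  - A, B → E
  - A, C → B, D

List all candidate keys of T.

{A} never appears on the right of any FD, so every key must include it.
{A, B} is a candidate key since {A, B}⁺ = {A, B, C, D, E, F} covers every attribute.
{A, C} is a candidate key since {A, C}⁺ = {A, B, C, D, E, F} covers every attribute.
These are minimal and exhaustive — every other superkey contains one of them.

{A, B}, {A, C}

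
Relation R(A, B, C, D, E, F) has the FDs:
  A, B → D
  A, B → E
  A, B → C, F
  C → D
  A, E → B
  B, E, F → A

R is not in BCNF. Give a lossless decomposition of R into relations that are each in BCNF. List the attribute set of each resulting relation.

Candidate keys of the original relation: {A, B}, {A, E}, {B, E, F}.
In {A, B, C, D, E, F}, {C} is not a superkey ({C}⁺ restricted to this set is {C, D}), so split on C → D into {C, D} and {A, B, C, E, F}.
{C, D} has no BCNF violation.
{A, B, C, E, F} has no BCNF violation.

{A, B, C, E, F}; {C, D}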